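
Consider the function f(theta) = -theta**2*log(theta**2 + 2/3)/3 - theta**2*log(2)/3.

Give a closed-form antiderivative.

An antiderivative is F(theta) = (-9*theta**3*log(2*theta**2 + 4/3) + 6*theta**3 - 12*theta + 4*sqrt(6)*atan(sqrt(6)*theta/2))/81.

Integrate term by term and add the pieces.
Check: d/dtheta[(-9*theta**3*log(2*theta**2 + 4/3) + 6*theta**3 - 12*theta + 4*sqrt(6)*atan(sqrt(6)*theta/2))/81] = -theta**2*log(theta**2 + 2/3)/3 - theta**2*log(2)/3 = f(theta).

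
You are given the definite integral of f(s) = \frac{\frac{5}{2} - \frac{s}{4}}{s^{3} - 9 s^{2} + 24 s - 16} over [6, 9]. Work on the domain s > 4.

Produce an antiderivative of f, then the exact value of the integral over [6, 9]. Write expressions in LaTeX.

Factor the denominator (4 \left(s - 4\right)^{2} \left(s - 1\right)) and decompose: f = \frac{1}{4 \left(s - 1\right)} - \frac{1}{4 \left(s - 4\right)} + \frac{1}{2 \left(s - 4\right)^{2}}; each piece integrates to a log, atan, or power term.
F(s) = \frac{- s \log{\left(s - 4 \right)} + s \log{\left(s - 1 \right)} + 4 \log{\left(s - 4 \right)} - 4 \log{\left(s - 1 \right)} - 2}{4 s - 16} is an antiderivative of f.
Check: d/ds[\frac{- s \log{\left(s - 4 \right)} + s \log{\left(s - 1 \right)} + 4 \log{\left(s - 4 \right)} - 4 \log{\left(s - 1 \right)} - 2}{4 s - 16}] = \frac{10 - s}{4 s^{3} - 36 s^{2} + 96 s - 64}, which equals f(s).
F(9) = - \frac{\log{\left(5 \right)}}{4} - \frac{1}{10} + \frac{\log{\left(8 \right)}}{4}; F(6) = - \frac{1}{4} - \frac{\log{\left(2 \right)}}{4} + \frac{\log{\left(5 \right)}}{4}.
Integral = F(9) - F(6) = - \frac{\log{\left(5 \right)}}{2} + \frac{3}{20} + \frac{\log{\left(2 \right)}}{4} + \frac{\log{\left(8 \right)}}{4}.

Antiderivative: F(s) = \frac{- s \log{\left(s - 4 \right)} + s \log{\left(s - 1 \right)} + 4 \log{\left(s - 4 \right)} - 4 \log{\left(s - 1 \right)} - 2}{4 s - 16}; value = - \frac{\log{\left(5 \right)}}{2} + \frac{3}{20} + \frac{\log{\left(2 \right)}}{4} + \frac{\log{\left(8 \right)}}{4}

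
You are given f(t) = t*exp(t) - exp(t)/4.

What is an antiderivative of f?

An antiderivative is F(t) = (4*t - 5)*exp(t)/4.

Recognize the product-rule pattern: f = u'v + uv' with u = t - 5/4, v = exp(t), so integration by parts undoes it.
Check: d/dt[(4*t - 5)*exp(t)/4] = t*exp(t) - exp(t)/4 = f(t).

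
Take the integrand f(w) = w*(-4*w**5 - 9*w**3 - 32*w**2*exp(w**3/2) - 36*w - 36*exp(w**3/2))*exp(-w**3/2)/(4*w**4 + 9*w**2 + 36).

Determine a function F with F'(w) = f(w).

A candidate is checked by its d/dw: the result must match f(w).
Check: d/dw[-2*log(2*w**4/3 + 3*w**2/2 + 6) + 2*exp(-w**3/2)/3] = (-4*w**6 - 9*w**4 - 32*w**3*exp(w**3/2) - 36*w**2 - 36*w*exp(w**3/2))/(4*w**4*exp(w**3/2) + 9*w**2*exp(w**3/2) + 36*exp(w**3/2)), which equals f(w).

An antiderivative is F(w) = -2*log(2*w**4/3 + 3*w**2/2 + 6) + 2*exp(-w**3/2)/3.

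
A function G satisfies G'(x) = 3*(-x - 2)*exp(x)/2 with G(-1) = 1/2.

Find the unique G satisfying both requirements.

Recognize the product-rule pattern: G'(x) = u'v + uv' with u = -3*x/2 - 3/2, v = exp(x), so integration by parts undoes it.
A general antiderivative is (-3*x - 3)*exp(x)/2 + C.
The condition gives C = 1/2 - (0) = 1/2.
So G(x) = -(3*x*exp(x) + 3*exp(x) - 1)/2.
Check: d/dx[-(3*x*exp(x) + 3*exp(x) - 1)/2] = -3*x*exp(x)/2 - 3*exp(x), which equals G'(x).

G(x) = -(3*x*exp(x) + 3*exp(x) - 1)/2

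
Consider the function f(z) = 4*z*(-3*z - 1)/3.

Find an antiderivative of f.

Since d/dz undoes antidifferentiation here, F'(z) = f(z) is required of F(z).
Check: d/dz[-4*z**3/3 - 2*z**2/3] = -4*z**2 - 4*z/3, which equals f(z).

An antiderivative is F(z) = -4*z**3/3 - 2*z**2/3.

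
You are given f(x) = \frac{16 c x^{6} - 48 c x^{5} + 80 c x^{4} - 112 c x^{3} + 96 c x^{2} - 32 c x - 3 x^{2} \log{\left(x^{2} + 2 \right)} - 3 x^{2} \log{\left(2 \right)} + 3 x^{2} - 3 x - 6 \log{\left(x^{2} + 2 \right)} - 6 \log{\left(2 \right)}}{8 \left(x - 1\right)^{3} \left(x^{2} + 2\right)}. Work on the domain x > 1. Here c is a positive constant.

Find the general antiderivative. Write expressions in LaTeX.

An antiderivative F(x) passes only if d/dx[F] lands on f(x) exactly.
Check: d/dx[\frac{16 c x^{4} - 32 c x^{3} + 16 c x^{2} + 3 \log{\left(2 x^{2} + 4 \right)}}{16 \left(x - 1\right)^{2}}] = \frac{16 c x^{6} - 48 c x^{5} + 80 c x^{4} - 112 c x^{3} + 96 c x^{2} - 32 c x - 3 x^{2} \log{\left(x^{2} + 2 \right)} - 3 x^{2} \log{\left(2 \right)} + 3 x^{2} - 3 x - 6 \log{\left(x^{2} + 2 \right)} - 6 \log{\left(2 \right)}}{8 x^{5} - 24 x^{4} + 40 x^{3} - 56 x^{2} + 48 x - 16}, which equals f(x).

F(x) = \frac{16 c x^{4} - 32 c x^{3} + 16 c x^{2} + 3 \log{\left(2 x^{2} + 4 \right)}}{16 \left(x - 1\right)^{2}} + C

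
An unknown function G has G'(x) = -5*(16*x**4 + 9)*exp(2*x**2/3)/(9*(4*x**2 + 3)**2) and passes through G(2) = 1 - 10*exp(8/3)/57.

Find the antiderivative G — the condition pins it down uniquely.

G(x) = -5*x*exp(2*x**2/3)/(12*x**2 + 9) + 1

The proposed G(x) is checked by its d/dx: the result must match the given G'(x).
A general antiderivative is -5*x*exp(2*x**2/3)/(6*(2*x**2 + 3/2)) + C.
The condition gives C = 1 - 10*exp(8/3)/57 - (-10*exp(8/3)/57) = 1.
So G(x) = -5*x*exp(2*x**2/3)/(12*x**2 + 9) + 1.
Check: d/dx[-5*x*exp(2*x**2/3)/(12*x**2 + 9) + 1] = (-80*x**4*exp(2*x**2/3) - 45*exp(2*x**2/3))/(144*x**4 + 216*x**2 + 81), which equals G'(x).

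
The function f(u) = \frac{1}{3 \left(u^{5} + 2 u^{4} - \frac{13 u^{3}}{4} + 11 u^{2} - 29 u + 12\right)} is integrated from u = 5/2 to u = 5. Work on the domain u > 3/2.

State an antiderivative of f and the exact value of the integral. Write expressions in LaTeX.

The denominator factors as 3 \left(u + 4\right) \left(2 u - 3\right) \left(2 u - 1\right) \left(u^{2} + 4\right); partial fractions split f into directly integrable pieces: \frac{9 u - 4}{1275 \left(u^{2} + 4\right)} - \frac{16}{459 \left(2 u - 1\right)} + \frac{16}{825 \left(2 u - 3\right)} + \frac{1}{1485 \left(u + 4\right)}.
F(u) = \frac{8 \log{\left(u - \frac{3}{2} \right)}}{825} - \frac{8 \log{\left(u - \frac{1}{2} \right)}}{459} + \frac{\log{\left(u + 4 \right)}}{1485} + \frac{3 \log{\left(u^{2} + 4 \right)}}{850} - \frac{2 \operatorname{atan}{\left(\frac{u}{2} \right)}}{1275} is an antiderivative of f.
Check: d/du[\frac{8 \log{\left(u - \frac{3}{2} \right)}}{825} - \frac{8 \log{\left(u - \frac{1}{2} \right)}}{459} + \frac{\log{\left(u + 4 \right)}}{1485} + \frac{3 \log{\left(u^{2} + 4 \right)}}{850} - \frac{2 \operatorname{atan}{\left(\frac{u}{2} \right)}}{1275}] = \frac{4}{12 u^{5} + 24 u^{4} - 39 u^{3} + 132 u^{2} - 348 u + 144}, which equals f(u).
F(5) = - \frac{8 \log{\left(\frac{9}{2} \right)}}{459} - \frac{2 \operatorname{atan}{\left(\frac{5}{2} \right)}}{1275} + \frac{\log{\left(9 \right)}}{1485} + \frac{3 \log{\left(29 \right)}}{850} + \frac{8 \log{\left(\frac{7}{2} \right)}}{825}; F(5/2) = - \frac{8 \log{\left(2 \right)}}{459} - \frac{2 \operatorname{atan}{\left(\frac{5}{4} \right)}}{1275} + \frac{\log{\left(\frac{13}{2} \right)}}{1485} + \frac{3 \log{\left(\frac{41}{4} \right)}}{850}.
Integral = F(5) - F(5/2) = - \frac{8 \log{\left(\frac{9}{2} \right)}}{459} - \frac{3 \log{\left(\frac{41}{4} \right)}}{850} - \frac{2 \operatorname{atan}{\left(\frac{5}{2} \right)}}{1275} - \frac{\log{\left(\frac{13}{2} \right)}}{1485} + \frac{2 \operatorname{atan}{\left(\frac{5}{4} \right)}}{1275} + \frac{\log{\left(9 \right)}}{1485} + \frac{3 \log{\left(29 \right)}}{850} + \frac{8 \log{\left(2 \right)}}{459} + \frac{8 \log{\left(\frac{7}{2} \right)}}{825}.

Antiderivative: F(u) = \frac{8 \log{\left(u - \frac{3}{2} \right)}}{825} - \frac{8 \log{\left(u - \frac{1}{2} \right)}}{459} + \frac{\log{\left(u + 4 \right)}}{1485} + \frac{3 \log{\left(u^{2} + 4 \right)}}{850} - \frac{2 \operatorname{atan}{\left(\frac{u}{2} \right)}}{1275}; value = - \frac{8 \log{\left(\frac{9}{2} \right)}}{459} - \frac{3 \log{\left(\frac{41}{4} \right)}}{850} - \frac{2 \operatorname{atan}{\left(\frac{5}{2} \right)}}{1275} - \frac{\log{\left(\frac{13}{2} \right)}}{1485} + \frac{2 \operatorname{atan}{\left(\frac{5}{4} \right)}}{1275} + \frac{\log{\left(9 \right)}}{1485} + \frac{3 \log{\left(29 \right)}}{850} + \frac{8 \log{\left(2 \right)}}{459} + \frac{8 \log{\left(\frac{7}{2} \right)}}{825}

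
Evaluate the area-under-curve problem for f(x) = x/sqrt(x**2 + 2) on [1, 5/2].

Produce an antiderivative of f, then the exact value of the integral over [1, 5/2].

The substitution u = x**2 + 2 works: f is exactly (dF/du)*(du/dx) for that inner function.
F(x) = sqrt(x**2 + 2) is an antiderivative of f.
Check: d/dx[sqrt(x**2 + 2)] = x/sqrt(x**2 + 2) = f(x).
F(5/2) = sqrt(33)/2; F(1) = sqrt(3).
Integral = F(5/2) - F(1) = -sqrt(3) + sqrt(33)/2.

Antiderivative: F(x) = sqrt(x**2 + 2); value = -sqrt(3) + sqrt(33)/2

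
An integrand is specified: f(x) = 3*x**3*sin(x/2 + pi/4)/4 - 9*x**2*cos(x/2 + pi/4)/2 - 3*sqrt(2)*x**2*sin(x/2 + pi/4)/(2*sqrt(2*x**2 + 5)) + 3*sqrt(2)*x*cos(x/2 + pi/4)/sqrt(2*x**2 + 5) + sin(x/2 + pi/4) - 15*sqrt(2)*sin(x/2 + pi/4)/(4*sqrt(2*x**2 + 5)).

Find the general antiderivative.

F(x) = -3*(x**3 - 2*sqrt(x**2 + 5/2) + 4/3)*cos(x/2 + pi/4)/2 + C

f has the shape u'v + uv' for u = -3*x**3/2 + 3*sqrt(x**2 + 5/2) - 2 and v = cos(x/2 + pi/4) — it is the derivative of the product u*v.
Check: d/dx[-3*(x**3 - 2*sqrt(x**2 + 5/2) + 4/3)*cos(x/2 + pi/4)/2] = sqrt(2)*(3*sqrt(2)*x**3*sqrt(2*x**2 + 5)*sin(x/2 + pi/4) - 18*sqrt(2)*x**2*sqrt(2*x**2 + 5)*cos(x/2 + pi/4) - 12*x**2*sin(x/2 + pi/4) + 24*x*cos(x/2 + pi/4) + 4*sqrt(2)*sqrt(2*x**2 + 5)*sin(x/2 + pi/4) - 30*sin(x/2 + pi/4))/(8*sqrt(2*x**2 + 5)), which equals f(x).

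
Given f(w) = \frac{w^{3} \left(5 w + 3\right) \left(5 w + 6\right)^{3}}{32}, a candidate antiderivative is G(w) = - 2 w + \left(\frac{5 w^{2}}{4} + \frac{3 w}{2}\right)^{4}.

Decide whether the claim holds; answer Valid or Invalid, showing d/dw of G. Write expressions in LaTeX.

d/dw[G] = \frac{625 w^{7}}{32} + \frac{2625 w^{6}}{32} + \frac{2025 w^{5}}{16} + \frac{675 w^{4}}{8} + \frac{81 w^{3}}{4} - 2
d/dw[G] - f(w) = -2 != 0.

Invalid: d/dw[G] - f = -2, which is not 0.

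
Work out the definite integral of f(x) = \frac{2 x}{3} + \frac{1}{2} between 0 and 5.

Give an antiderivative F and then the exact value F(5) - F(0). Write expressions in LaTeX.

Recover f(x) by differentiating a candidate F(x); any mismatch rules it out.
F(x) = \frac{x \left(2 x + 3\right)}{6} is an antiderivative of f.
Check: d/dx[\frac{x \left(2 x + 3\right)}{6}] = \frac{2 x}{3} + \frac{1}{2} = f(x).
F(5) = \frac{65}{6}; F(0) = 0.
Integral = F(5) - F(0) = \frac{65}{6}.

Antiderivative: F(x) = \frac{x \left(2 x + 3\right)}{6}; value = \frac{65}{6}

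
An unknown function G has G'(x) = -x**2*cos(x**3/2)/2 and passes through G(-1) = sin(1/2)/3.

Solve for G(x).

G(x) = -sin(x**3/2)/3

G'(x) matches the chain-rule pattern g'(h)*h' with inner function h(x) = x**3/2; substituting u = h(x) collapses the integral.
A general antiderivative is -sin(x**3/2)/3 + C.
The condition gives C = sin(1/2)/3 - (sin(1/2)/3) = 0.
So G(x) = -sin(x**3/2)/3.
Check: d/dx[-sin(x**3/2)/3] = -x**2*cos(x**3/2)/2 = G'(x).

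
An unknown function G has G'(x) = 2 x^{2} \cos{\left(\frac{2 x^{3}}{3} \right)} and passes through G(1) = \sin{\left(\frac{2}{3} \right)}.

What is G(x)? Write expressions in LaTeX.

G(x) = \sin{\left(\frac{2 x^{3}}{3} \right)}

The substitution u = \frac{2 x^{3}}{3} works: G'(x) is exactly (dG/du)*(du/dx) for that inner function.
A general antiderivative is \sin{\left(\frac{2 x^{3}}{3} \right)} + C.
The condition gives C = \sin{\left(\frac{2}{3} \right)} - (\sin{\left(\frac{2}{3} \right)}) = 0.
So G(x) = \sin{\left(\frac{2 x^{3}}{3} \right)}.
Check: d/dx[\sin{\left(\frac{2 x^{3}}{3} \right)}] = 2 x^{2} \cos{\left(\frac{2 x^{3}}{3} \right)} = G'(x).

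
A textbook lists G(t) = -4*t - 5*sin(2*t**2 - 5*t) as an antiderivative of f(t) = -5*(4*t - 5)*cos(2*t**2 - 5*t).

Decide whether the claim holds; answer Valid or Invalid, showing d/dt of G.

Invalid: d/dt[G] - f = -4, which is not 0.

d/dt[G] = -20*t*cos(2*t**2 - 5*t) + 25*cos(2*t**2 - 5*t) - 4
d/dt[G] - f(t) = -4 != 0.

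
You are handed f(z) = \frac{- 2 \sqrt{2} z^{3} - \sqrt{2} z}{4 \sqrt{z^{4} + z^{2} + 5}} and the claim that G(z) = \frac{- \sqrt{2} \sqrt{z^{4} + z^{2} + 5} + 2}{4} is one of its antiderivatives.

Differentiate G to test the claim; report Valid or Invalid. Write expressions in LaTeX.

d/dz[G] = \frac{- 2 \sqrt{2} z^{3} - \sqrt{2} z}{4 \sqrt{z^{4} + z^{2} + 5}}
This equals f(z) exactly, so the claim holds.

Valid. The derivative of G reproduces f.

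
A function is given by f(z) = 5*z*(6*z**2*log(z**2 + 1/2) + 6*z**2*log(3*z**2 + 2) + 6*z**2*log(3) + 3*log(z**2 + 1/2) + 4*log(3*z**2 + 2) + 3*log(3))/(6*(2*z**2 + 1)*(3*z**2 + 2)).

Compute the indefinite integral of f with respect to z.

F(z) = 5*log(z**2 + 1/2)*log(3*z**2 + 2)/12 + 5*log(3)*log(3*z**2 + 2)/12 + C

Recognize the product-rule pattern: f = u'v + uv' with u = 5*log(3*z**2 + 2)/12, v = log(3*z**2 + 3/2), so integration by parts undoes it.
Check: d/dz[5*log(z**2 + 1/2)*log(3*z**2 + 2)/12 + 5*log(3)*log(3*z**2 + 2)/12] = (30*z**3*log(z**2 + 1/2) + 30*z**3*log(3*z**2 + 2) + 30*z**3*log(3) + 15*z*log(z**2 + 1/2) + 20*z*log(3*z**2 + 2) + 15*z*log(3))/(36*z**4 + 42*z**2 + 12), which equals f(z).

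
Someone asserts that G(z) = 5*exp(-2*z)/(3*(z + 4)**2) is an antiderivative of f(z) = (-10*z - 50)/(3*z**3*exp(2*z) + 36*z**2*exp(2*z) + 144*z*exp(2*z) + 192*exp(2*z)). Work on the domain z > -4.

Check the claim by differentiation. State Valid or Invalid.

Valid: G'(z) = f(z).

d/dz[G] = (-10*z - 50)/(3*z**3*exp(2*z) + 36*z**2*exp(2*z) + 144*z*exp(2*z) + 192*exp(2*z))
This equals f(z) exactly, so the claim holds.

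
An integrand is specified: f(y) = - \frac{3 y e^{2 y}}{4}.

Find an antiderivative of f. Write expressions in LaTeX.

An antiderivative is F(y) = - \frac{3 \left(2 y - 1\right) e^{2 y}}{16}.

Recognize the product-rule pattern: f = u'v + uv' with u = \frac{3}{16} - \frac{3 y}{8}, v = e^{2 y}, so integration by parts undoes it.
Check: d/dy[- \frac{3 \left(2 y - 1\right) e^{2 y}}{16}] = - \frac{3 y e^{2 y}}{4} = f(y).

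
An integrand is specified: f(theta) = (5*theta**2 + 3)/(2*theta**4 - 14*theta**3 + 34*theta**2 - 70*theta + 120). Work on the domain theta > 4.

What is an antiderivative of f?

The denominator factors as 2*(theta - 4)*(theta - 3)*(theta**2 + 5); partial fractions split f into directly integrable pieces: -11*(theta + 1)/(42*(theta**2 + 5)) - 12/(7*(theta - 3)) + 83/(42*(theta - 4)).
Check: d/dtheta[83*log(theta - 4)/42 - 12*log(theta - 3)/7 - 11*log(theta**2 + 5)/84 - 11*sqrt(5)*atan(sqrt(5)*theta/5)/210] = (5*theta**2 + 3)/(2*theta**4 - 14*theta**3 + 34*theta**2 - 70*theta + 120) = f(theta).

An antiderivative is F(theta) = 83*log(theta - 4)/42 - 12*log(theta - 3)/7 - 11*log(theta**2 + 5)/84 - 11*sqrt(5)*atan(sqrt(5)*theta/5)/210.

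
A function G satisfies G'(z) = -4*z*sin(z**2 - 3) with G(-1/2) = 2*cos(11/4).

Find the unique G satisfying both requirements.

G(z) = 2*cos(z**2 - 3)

The substitution u = z**2 - 3 works: G'(z) is exactly (dG/du)*(du/dz) for that inner function.
A general antiderivative is 2*cos(z**2 - 3) + C.
The condition gives C = 2*cos(11/4) - (2*cos(11/4)) = 0.
So G(z) = 2*cos(z**2 - 3).
Check: d/dz[2*cos(z**2 - 3)] = -4*z*sin(z**2 - 3) = G'(z).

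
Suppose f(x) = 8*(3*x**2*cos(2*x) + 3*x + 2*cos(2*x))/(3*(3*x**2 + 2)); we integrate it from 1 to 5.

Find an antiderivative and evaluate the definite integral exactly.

Recover f(x) by differentiating a candidate F(x); any mismatch rules it out.
F(x) = 4*log(x**2/2 + 1/3)/3 + 4*sin(2*x)/3 is an antiderivative of f.
Check: d/dx[4*log(x**2/2 + 1/3)/3 + 4*sin(2*x)/3] = (24*x**2*cos(2*x) + 24*x + 16*cos(2*x))/(9*x**2 + 6), which equals f(x).
F(5) = 4*sin(10)/3 + 4*log(77/6)/3; F(1) = 4*log(5/6)/3 + 4*sin(2)/3.
Integral = F(5) - F(1) = -4*sin(2)/3 + 4*sin(10)/3 - 4*log(5/6)/3 + 4*log(77/6)/3.

Antiderivative: F(x) = 4*log(x**2/2 + 1/3)/3 + 4*sin(2*x)/3; value = -4*sin(2)/3 + 4*sin(10)/3 - 4*log(5/6)/3 + 4*log(77/6)/3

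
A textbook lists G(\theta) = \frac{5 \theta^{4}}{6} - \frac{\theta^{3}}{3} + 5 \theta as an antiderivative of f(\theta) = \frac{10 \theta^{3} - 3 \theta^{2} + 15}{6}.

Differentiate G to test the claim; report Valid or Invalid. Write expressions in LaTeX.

d/d\theta[G] = \frac{10 \theta^{3}}{3} - \theta^{2} + 5
d/d\theta[G] - f(\theta) = \frac{5 \theta^{3}}{3} - \frac{\theta^{2}}{2} + \frac{5}{2} != 0.

Invalid: d/d\theta[G] - f = \frac{5 \theta^{3}}{3} - \frac{\theta^{2}}{2} + \frac{5}{2}, which is not 0.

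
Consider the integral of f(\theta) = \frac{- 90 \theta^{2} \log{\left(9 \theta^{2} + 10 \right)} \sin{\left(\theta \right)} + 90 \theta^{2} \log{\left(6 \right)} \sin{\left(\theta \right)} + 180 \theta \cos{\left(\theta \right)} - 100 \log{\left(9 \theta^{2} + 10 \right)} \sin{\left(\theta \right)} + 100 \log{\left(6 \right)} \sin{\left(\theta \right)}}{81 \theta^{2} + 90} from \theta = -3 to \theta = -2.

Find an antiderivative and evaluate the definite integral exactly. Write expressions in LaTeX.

Recognize the product-rule pattern: f = u'v + uv' with u = \frac{10 \cos{\left(\theta \right)}}{9}, v = \log{\left(\frac{3 \theta^{2}}{2} + \frac{5}{3} \right)}, so integration by parts undoes it.
F(\theta) = \frac{10 \log{\left(\frac{3 \theta^{2}}{2} + \frac{5}{3} \right)} \cos{\left(\theta \right)}}{9} is an antiderivative of f.
Check: d/d\theta[\frac{10 \log{\left(\frac{3 \theta^{2}}{2} + \frac{5}{3} \right)} \cos{\left(\theta \right)}}{9}] = \frac{- 90 \theta^{2} \log{\left(9 \theta^{2} + 10 \right)} \sin{\left(\theta \right)} + 90 \theta^{2} \log{\left(6 \right)} \sin{\left(\theta \right)} + 180 \theta \cos{\left(\theta \right)} - 100 \log{\left(9 \theta^{2} + 10 \right)} \sin{\left(\theta \right)} + 100 \log{\left(6 \right)} \sin{\left(\theta \right)}}{81 \theta^{2} + 90} = f(\theta).
F(-2) = \frac{10 \log{\left(\frac{23}{3} \right)} \cos{\left(2 \right)}}{9}; F(-3) = \frac{10 \log{\left(\frac{91}{6} \right)} \cos{\left(3 \right)}}{9}.
Integral = F(-2) - F(-3) = \frac{10 \log{\left(\frac{23}{3} \right)} \cos{\left(2 \right)}}{9} - \frac{10 \log{\left(\frac{91}{6} \right)} \cos{\left(3 \right)}}{9}.

Antiderivative: F(\theta) = \frac{10 \log{\left(\frac{3 \theta^{2}}{2} + \frac{5}{3} \right)} \cos{\left(\theta \right)}}{9}; value = \frac{10 \log{\left(\frac{23}{3} \right)} \cos{\left(2 \right)}}{9} - \frac{10 \log{\left(\frac{91}{6} \right)} \cos{\left(3 \right)}}{9}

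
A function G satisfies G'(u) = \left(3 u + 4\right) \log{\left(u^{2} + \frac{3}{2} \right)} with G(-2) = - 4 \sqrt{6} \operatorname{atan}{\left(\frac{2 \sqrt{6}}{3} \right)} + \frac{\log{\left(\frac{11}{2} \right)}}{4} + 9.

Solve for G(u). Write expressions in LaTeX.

G(u) = - \frac{3 u^{2}}{2} - 8 u + \left(\frac{3 u^{2}}{2} + 4 u\right) \log{\left(u^{2} + \frac{3}{2} \right)} + \frac{9 \log{\left(u^{2} + \frac{3}{2} \right)}}{4} + 4 \sqrt{6} \operatorname{atan}{\left(\frac{\sqrt{6} u}{3} \right)} - 1

Any candidate G(u) must reproduce the stated G'(u) exactly.
A general antiderivative is - \frac{3 u^{2}}{2} - 8 u + \left(\frac{3 u^{2}}{2} + 4 u\right) \log{\left(u^{2} + \frac{3}{2} \right)} + \frac{9 \log{\left(u^{2} + \frac{3}{2} \right)}}{4} + 4 \sqrt{6} \operatorname{atan}{\left(\frac{\sqrt{6} u}{3} \right)} + C.
The condition gives C = - 4 \sqrt{6} \operatorname{atan}{\left(\frac{2 \sqrt{6}}{3} \right)} + \frac{\log{\left(\frac{11}{2} \right)}}{4} + 9 - (- 4 \sqrt{6} \operatorname{atan}{\left(\frac{2 \sqrt{6}}{3} \right)} + \frac{\log{\left(\frac{11}{2} \right)}}{4} + 10) = -1.
So G(u) = - \frac{3 u^{2}}{2} - 8 u + \left(\frac{3 u^{2}}{2} + 4 u\right) \log{\left(u^{2} + \frac{3}{2} \right)} + \frac{9 \log{\left(u^{2} + \frac{3}{2} \right)}}{4} + 4 \sqrt{6} \operatorname{atan}{\left(\frac{\sqrt{6} u}{3} \right)} - 1.
Check: d/du[- \frac{3 u^{2}}{2} - 8 u + \left(\frac{3 u^{2}}{2} + 4 u\right) \log{\left(u^{2} + \frac{3}{2} \right)} + \frac{9 \log{\left(u^{2} + \frac{3}{2} \right)}}{4} + 4 \sqrt{6} \operatorname{atan}{\left(\frac{\sqrt{6} u}{3} \right)} - 1] = 3 u \log{\left(u^{2} + \frac{3}{2} \right)} + 4 \log{\left(u^{2} + \frac{3}{2} \right)}, which equals G'(u).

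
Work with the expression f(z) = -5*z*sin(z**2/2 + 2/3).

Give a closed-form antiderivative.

An antiderivative is F(z) = 5*cos(z**2/2 + 2/3).

The substitution u = z**2/2 + 2/3 works: f is exactly (dF/du)*(du/dz) for that inner function.
Check: d/dz[5*cos(z**2/2 + 2/3)] = -5*z*sin(z**2/2 + 2/3) = f(z).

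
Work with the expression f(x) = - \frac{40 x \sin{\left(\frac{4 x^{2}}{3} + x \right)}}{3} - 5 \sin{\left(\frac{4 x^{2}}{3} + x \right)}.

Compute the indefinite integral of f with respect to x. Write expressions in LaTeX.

The substitution u = \frac{4 x^{2}}{3} + x works: f is exactly (dF/du)*(du/dx) for that inner function.
Check: d/dx[5 \cos{\left(\frac{4 x^{2}}{3} + x \right)}] = - \frac{40 x \sin{\left(\frac{4 x^{2}}{3} + x \right)}}{3} - 5 \sin{\left(\frac{4 x^{2}}{3} + x \right)} = f(x).

F(x) = 5 \cos{\left(\frac{4 x^{2}}{3} + x \right)} + C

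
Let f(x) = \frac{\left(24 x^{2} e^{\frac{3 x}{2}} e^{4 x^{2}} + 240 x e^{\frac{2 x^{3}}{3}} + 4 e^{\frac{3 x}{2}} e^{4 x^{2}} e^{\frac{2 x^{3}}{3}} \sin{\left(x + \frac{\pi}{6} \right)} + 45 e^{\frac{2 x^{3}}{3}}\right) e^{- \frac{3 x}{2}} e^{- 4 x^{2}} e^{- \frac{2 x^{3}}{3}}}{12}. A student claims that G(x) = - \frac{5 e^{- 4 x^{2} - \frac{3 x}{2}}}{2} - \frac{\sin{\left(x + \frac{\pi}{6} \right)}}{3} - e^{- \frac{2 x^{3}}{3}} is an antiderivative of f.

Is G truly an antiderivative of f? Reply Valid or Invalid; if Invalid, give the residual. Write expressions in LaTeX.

d/dx[G] = \frac{\left(24 x^{2} e^{\frac{3 x}{2}} e^{4 x^{2}} + 240 x e^{\frac{2 x^{3}}{3}} - 4 e^{\frac{3 x}{2}} e^{4 x^{2}} e^{\frac{2 x^{3}}{3}} \cos{\left(x + \frac{\pi}{6} \right)} + 45 e^{\frac{2 x^{3}}{3}}\right) e^{- \frac{3 x}{2}} e^{- 4 x^{2}} e^{- \frac{2 x^{3}}{3}}}{12}
d/dx[G] - f(x) = - \frac{\sin{\left(x + \frac{\pi}{6} \right)}}{3} - \frac{\cos{\left(x + \frac{\pi}{6} \right)}}{3} != 0.

Invalid: d/dx[G] - f = - \frac{\sin{\left(x + \frac{\pi}{6} \right)}}{3} - \frac{\cos{\left(x + \frac{\pi}{6} \right)}}{3}, which is not 0.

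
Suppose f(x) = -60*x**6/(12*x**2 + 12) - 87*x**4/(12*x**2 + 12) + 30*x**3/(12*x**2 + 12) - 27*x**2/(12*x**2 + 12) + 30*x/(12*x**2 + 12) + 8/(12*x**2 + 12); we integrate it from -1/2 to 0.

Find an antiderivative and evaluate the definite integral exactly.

Antiderivative: F(x) = -x**5 - 3*x**3/4 + 5*x**2/4 + 2*atan(x)/3; value = -7/16 + 2*atan(1/2)/3

The integrand splits into summands that can be handled one at a time.
F(x) = -x**5 - 3*x**3/4 + 5*x**2/4 + 2*atan(x)/3 is an antiderivative of f.
Check: d/dx[-x**5 - 3*x**3/4 + 5*x**2/4 + 2*atan(x)/3] = (-60*x**6 - 87*x**4 + 30*x**3 - 27*x**2 + 30*x + 8)/(12*x**2 + 12), which equals f(x).
F(0) = 0; F(-1/2) = 7/16 - 2*atan(1/2)/3.
Integral = F(0) - F(-1/2) = -7/16 + 2*atan(1/2)/3.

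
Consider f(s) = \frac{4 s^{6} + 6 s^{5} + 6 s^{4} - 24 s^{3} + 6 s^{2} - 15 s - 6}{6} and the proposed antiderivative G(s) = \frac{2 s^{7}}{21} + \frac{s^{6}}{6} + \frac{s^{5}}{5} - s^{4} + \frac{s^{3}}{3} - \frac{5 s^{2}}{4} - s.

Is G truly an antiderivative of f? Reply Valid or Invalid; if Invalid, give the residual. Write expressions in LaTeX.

Valid - differentiating G returns exactly f.

d/ds[G] = \frac{2 s^{6}}{3} + s^{5} + s^{4} - 4 s^{3} + s^{2} - \frac{5 s}{2} - 1
This equals f(s) exactly, so the claim holds.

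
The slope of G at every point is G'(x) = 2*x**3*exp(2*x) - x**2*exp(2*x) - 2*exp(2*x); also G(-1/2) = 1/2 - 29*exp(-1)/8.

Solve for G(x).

Recognize the product-rule pattern: G'(x) = u'v + uv' with u = x**3 - 2*x**2 + 2*x - 2, v = exp(2*x), so integration by parts undoes it.
A general antiderivative is (x**3 - 2*x**2 + 2*x - 2)*exp(2*x) + C.
The condition gives C = 1/2 - 29*exp(-1)/8 - (-29*exp(-1)/8) = 1/2.
So G(x) = x**3*exp(2*x) - 2*x**2*exp(2*x) + 2*x*exp(2*x) - 2*exp(2*x) + 1/2.
Check: d/dx[x**3*exp(2*x) - 2*x**2*exp(2*x) + 2*x*exp(2*x) - 2*exp(2*x) + 1/2] = 2*x**3*exp(2*x) - x**2*exp(2*x) - 2*exp(2*x) = G'(x).

G(x) = x**3*exp(2*x) - 2*x**2*exp(2*x) + 2*x*exp(2*x) - 2*exp(2*x) + 1/2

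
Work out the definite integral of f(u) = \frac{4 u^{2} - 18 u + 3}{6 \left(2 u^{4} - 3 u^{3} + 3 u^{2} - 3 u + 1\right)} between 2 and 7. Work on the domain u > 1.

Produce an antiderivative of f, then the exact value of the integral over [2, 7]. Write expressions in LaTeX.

The denominator factors as 6 \left(u - 1\right) \left(2 u - 1\right) \left(u^{2} + 1\right); partial fractions split f into directly integrable pieces: \frac{3 u + 11}{12 \left(u^{2} + 1\right)} + \frac{4}{3 \left(2 u - 1\right)} - \frac{11}{12 \left(u - 1\right)}.
F(u) = - \frac{11 \log{\left(u - 1 \right)}}{12} + \frac{2 \log{\left(u - \frac{1}{2} \right)}}{3} + \frac{\log{\left(u^{2} + 1 \right)}}{8} + \frac{11 \operatorname{atan}{\left(u \right)}}{12} is an antiderivative of f.
Check: d/du[- \frac{11 \log{\left(u - 1 \right)}}{12} + \frac{2 \log{\left(u - \frac{1}{2} \right)}}{3} + \frac{\log{\left(u^{2} + 1 \right)}}{8} + \frac{11 \operatorname{atan}{\left(u \right)}}{12}] = \frac{4 u^{2} - 18 u + 3}{12 u^{4} - 18 u^{3} + 18 u^{2} - 18 u + 6}, which equals f(u).
F(7) = - \frac{11 \log{\left(6 \right)}}{12} + \frac{\log{\left(50 \right)}}{8} + \frac{2 \log{\left(\frac{13}{2} \right)}}{3} + \frac{11 \operatorname{atan}{\left(7 \right)}}{12}; F(2) = \frac{\log{\left(5 \right)}}{8} + \frac{2 \log{\left(\frac{3}{2} \right)}}{3} + \frac{11 \operatorname{atan}{\left(2 \right)}}{12}.
Integral = F(7) - F(2) = - \frac{11 \log{\left(6 \right)}}{12} - \frac{11 \operatorname{atan}{\left(2 \right)}}{12} - \frac{2 \log{\left(\frac{3}{2} \right)}}{3} - \frac{\log{\left(5 \right)}}{8} + \frac{\log{\left(50 \right)}}{8} + \frac{2 \log{\left(\frac{13}{2} \right)}}{3} + \frac{11 \operatorname{atan}{\left(7 \right)}}{12}.

Antiderivative: F(u) = - \frac{11 \log{\left(u - 1 \right)}}{12} + \frac{2 \log{\left(u - \frac{1}{2} \right)}}{3} + \frac{\log{\left(u^{2} + 1 \right)}}{8} + \frac{11 \operatorname{atan}{\left(u \right)}}{12}; value = - \frac{11 \log{\left(6 \right)}}{12} - \frac{11 \operatorname{atan}{\left(2 \right)}}{12} - \frac{2 \log{\left(\frac{3}{2} \right)}}{3} - \frac{\log{\left(5 \right)}}{8} + \frac{\log{\left(50 \right)}}{8} + \frac{2 \log{\left(\frac{13}{2} \right)}}{3} + \frac{11 \operatorname{atan}{\left(7 \right)}}{12}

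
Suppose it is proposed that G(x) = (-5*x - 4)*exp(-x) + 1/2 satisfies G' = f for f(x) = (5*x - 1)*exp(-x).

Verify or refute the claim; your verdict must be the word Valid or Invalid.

Valid. The derivative of G reproduces f.

d/dx[G] = (5*x - 1)*exp(-x)
This equals f(x) exactly, so the claim holds.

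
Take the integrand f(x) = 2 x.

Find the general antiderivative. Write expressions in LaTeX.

Whatever form F(x) takes, F'(x) = f(x) is non-negotiable.
Check: d/dx[x^{2}] = 2 x = f(x).

F(x) = x^{2} + C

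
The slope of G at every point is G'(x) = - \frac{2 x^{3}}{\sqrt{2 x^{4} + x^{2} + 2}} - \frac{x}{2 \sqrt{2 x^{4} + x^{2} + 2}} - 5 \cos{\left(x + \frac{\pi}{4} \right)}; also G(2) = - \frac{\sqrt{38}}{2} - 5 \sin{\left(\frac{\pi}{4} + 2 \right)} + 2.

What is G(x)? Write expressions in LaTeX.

The integrand splits into summands that can be handled one at a time.
A general antiderivative is - \frac{\sqrt{2 x^{4} + x^{2} + 2}}{2} - 5 \sin{\left(x + \frac{\pi}{4} \right)} + C.
The condition gives C = - \frac{\sqrt{38}}{2} - 5 \sin{\left(\frac{\pi}{4} + 2 \right)} + 2 - (- \frac{\sqrt{38}}{2} - 5 \sin{\left(\frac{\pi}{4} + 2 \right)}) = 2.
So G(x) = - \frac{\sqrt{2 x^{4} + x^{2} + 2}}{2} - 5 \sin{\left(x + \frac{\pi}{4} \right)} + 2.
Check: d/dx[- \frac{\sqrt{2 x^{4} + x^{2} + 2}}{2} - 5 \sin{\left(x + \frac{\pi}{4} \right)} + 2] = \frac{- 4 x^{3} - x - 10 \sqrt{2 x^{4} + x^{2} + 2} \cos{\left(x + \frac{\pi}{4} \right)}}{2 \sqrt{2 x^{4} + x^{2} + 2}}, which equals G'(x).

G(x) = - \frac{\sqrt{2 x^{4} + x^{2} + 2}}{2} - 5 \sin{\left(x + \frac{\pi}{4} \right)} + 2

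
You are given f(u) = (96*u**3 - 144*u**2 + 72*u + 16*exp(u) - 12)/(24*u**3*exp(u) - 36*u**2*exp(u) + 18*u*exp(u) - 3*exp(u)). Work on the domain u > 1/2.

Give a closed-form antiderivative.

Whatever form F(u) takes, F'(u) = f(u) is non-negotiable.
Check: d/du[(-48*u**2 + 48*u - 4*exp(u) - 12)/(12*u**2*exp(u) - 12*u*exp(u) + 3*exp(u))] = (96*u**3 - 144*u**2 + 72*u + 16*exp(u) - 12)/(24*u**3*exp(u) - 36*u**2*exp(u) + 18*u*exp(u) - 3*exp(u)) = f(u).

An antiderivative is F(u) = (-48*u**2 + 48*u - 4*exp(u) - 12)/(12*u**2*exp(u) - 12*u*exp(u) + 3*exp(u)).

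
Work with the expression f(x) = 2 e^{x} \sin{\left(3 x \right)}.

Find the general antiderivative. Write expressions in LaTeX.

Whatever form F(x) takes, F'(x) = f(x) is non-negotiable.
Check: d/dx[\frac{\left(\sin{\left(3 x \right)} - 3 \cos{\left(3 x \right)}\right) e^{x}}{5}] = 2 e^{x} \sin{\left(3 x \right)} = f(x).

F(x) = \frac{\left(\sin{\left(3 x \right)} - 3 \cos{\left(3 x \right)}\right) e^{x}}{5} + C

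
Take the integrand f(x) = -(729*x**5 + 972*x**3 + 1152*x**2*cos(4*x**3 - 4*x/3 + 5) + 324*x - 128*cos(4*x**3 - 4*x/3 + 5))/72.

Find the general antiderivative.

F(x) = -27*x**6/16 - 27*x**4/8 - 9*x**2/4 - 4*sin(4*x**3 - 4*x/3 + 5)/3 + C

Whatever form F(x) takes, F'(x) = f(x) is non-negotiable.
Check: d/dx[-27*x**6/16 - 27*x**4/8 - 9*x**2/4 - 4*sin(4*x**3 - 4*x/3 + 5)/3] = -81*x**5/8 - 27*x**3/2 - 16*x**2*cos(4*x**3 - 4*x/3 + 5) - 9*x/2 + 16*cos(4*x**3 - 4*x/3 + 5)/9, which equals f(x).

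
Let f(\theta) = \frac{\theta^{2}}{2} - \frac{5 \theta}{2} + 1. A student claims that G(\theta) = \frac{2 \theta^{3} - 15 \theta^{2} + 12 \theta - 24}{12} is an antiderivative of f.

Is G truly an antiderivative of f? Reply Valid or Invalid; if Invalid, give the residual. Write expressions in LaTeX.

Valid: G'(\theta) = f(\theta).

d/d\theta[G] = \frac{\theta^{2}}{2} - \frac{5 \theta}{2} + 1
This equals f(\theta) exactly, so the claim holds.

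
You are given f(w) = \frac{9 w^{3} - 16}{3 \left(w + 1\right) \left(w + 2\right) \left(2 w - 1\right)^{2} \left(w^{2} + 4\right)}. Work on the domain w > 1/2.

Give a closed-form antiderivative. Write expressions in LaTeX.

The denominator factors as 3 \left(w + 1\right) \left(w + 2\right) \left(2 w - 1\right)^{2} \left(w^{2} + 4\right); partial fractions split f into directly integrable pieces: - \frac{5 w - 6}{51 \left(w^{2} + 4\right)} + \frac{3134}{11475 \left(2 w - 1\right)} - \frac{14}{45 \left(2 w - 1\right)^{2}} + \frac{11}{75 \left(w + 2\right)} - \frac{5}{27 \left(w + 1\right)}.
Check: d/dw[\frac{3134 \left(2 w - 1\right) \log{\left(w - \frac{1}{2} \right)} - 4250 \left(2 w - 1\right) \log{\left(w + 1 \right)} + 3366 \left(2 w - 1\right) \log{\left(w + 2 \right)} - 1125 \left(2 w - 1\right) \log{\left(w^{2} + 4 \right)} + 1350 \left(2 w - 1\right) \operatorname{atan}{\left(\frac{w}{2} \right)} + 3570}{22950 \left(2 w - 1\right)}] = \frac{9 w^{3} - 16}{12 w^{6} + 24 w^{5} + 39 w^{4} + 81 w^{3} - 30 w^{2} - 60 w + 24}, which equals f(w).

An antiderivative is F(w) = \frac{3134 \left(2 w - 1\right) \log{\left(w - \frac{1}{2} \right)} - 4250 \left(2 w - 1\right) \log{\left(w + 1 \right)} + 3366 \left(2 w - 1\right) \log{\left(w + 2 \right)} - 1125 \left(2 w - 1\right) \log{\left(w^{2} + 4 \right)} + 1350 \left(2 w - 1\right) \operatorname{atan}{\left(\frac{w}{2} \right)} + 3570}{22950 \left(2 w - 1\right)}.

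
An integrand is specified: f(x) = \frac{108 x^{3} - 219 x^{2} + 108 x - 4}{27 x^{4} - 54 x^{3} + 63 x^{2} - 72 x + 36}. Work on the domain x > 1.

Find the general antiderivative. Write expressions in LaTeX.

F(x) = \frac{18 x \log{\left(x^{2} + \frac{4}{3} \right)} - 18 \log{\left(x^{2} + \frac{4}{3} \right)} + 1}{9 \left(x - 1\right)} + C

For F(x) to be correct the identity F'(x) - f(x) = 0 must hold.
Check: d/dx[\frac{18 x \log{\left(x^{2} + \frac{4}{3} \right)} - 18 \log{\left(x^{2} + \frac{4}{3} \right)} + 1}{9 \left(x - 1\right)}] = \frac{108 x^{3} - 219 x^{2} + 108 x - 4}{27 x^{4} - 54 x^{3} + 63 x^{2} - 72 x + 36} = f(x).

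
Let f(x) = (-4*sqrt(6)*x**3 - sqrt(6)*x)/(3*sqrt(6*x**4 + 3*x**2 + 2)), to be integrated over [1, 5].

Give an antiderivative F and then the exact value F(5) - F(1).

Antiderivative: F(x) = -sqrt(6)*sqrt(6*x**4 + 3*x**2 + 2)/9; value = -sqrt(22962)/9 + sqrt(66)/9

f matches the chain-rule pattern g'(h)*h' with inner function h(x) = x**4 + x**2/2 + 1/3; substituting u = h(x) collapses the integral.
F(x) = -sqrt(6)*sqrt(6*x**4 + 3*x**2 + 2)/9 is an antiderivative of f.
Check: d/dx[-sqrt(6)*sqrt(6*x**4 + 3*x**2 + 2)/9] = (-4*sqrt(6)*x**3 - sqrt(6)*x)/(3*sqrt(6*x**4 + 3*x**2 + 2)) = f(x).
F(5) = -sqrt(22962)/9; F(1) = -sqrt(66)/9.
Integral = F(5) - F(1) = -sqrt(22962)/9 + sqrt(66)/9.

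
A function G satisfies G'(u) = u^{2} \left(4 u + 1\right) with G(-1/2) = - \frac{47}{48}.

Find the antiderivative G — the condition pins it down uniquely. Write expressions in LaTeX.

G(u) = u^{4} + \frac{u^{3}}{3} - 1

A candidate passes only if d/du[G] lands on the given G'(u) exactly.
A general antiderivative is u^{4} + \frac{u^{3}}{3} + C.
The condition gives C = - \frac{47}{48} - (\frac{1}{48}) = -1.
So G(u) = u^{4} + \frac{u^{3}}{3} - 1.
Check: d/du[u^{4} + \frac{u^{3}}{3} - 1] = 4 u^{3} + u^{2}, which equals G'(u).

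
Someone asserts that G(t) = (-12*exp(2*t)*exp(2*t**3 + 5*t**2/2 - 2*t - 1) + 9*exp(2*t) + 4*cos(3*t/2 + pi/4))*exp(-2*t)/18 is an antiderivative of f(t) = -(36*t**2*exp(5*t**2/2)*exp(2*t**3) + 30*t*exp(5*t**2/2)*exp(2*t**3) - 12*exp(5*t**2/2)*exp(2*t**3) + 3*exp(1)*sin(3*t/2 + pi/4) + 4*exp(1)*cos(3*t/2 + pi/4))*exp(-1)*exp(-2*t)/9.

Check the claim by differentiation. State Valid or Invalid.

Valid. The derivative of G reproduces f.

d/dt[G] = (-36*t**2*exp(-1)*exp(5*t**2/2)*exp(2*t**3) - 30*t*exp(-1)*exp(5*t**2/2)*exp(2*t**3) + 12*exp(-1)*exp(5*t**2/2)*exp(2*t**3) - 3*sin(3*t/2 + pi/4) - 4*cos(3*t/2 + pi/4))*exp(-2*t)/9
This equals f(t) exactly, so the claim holds.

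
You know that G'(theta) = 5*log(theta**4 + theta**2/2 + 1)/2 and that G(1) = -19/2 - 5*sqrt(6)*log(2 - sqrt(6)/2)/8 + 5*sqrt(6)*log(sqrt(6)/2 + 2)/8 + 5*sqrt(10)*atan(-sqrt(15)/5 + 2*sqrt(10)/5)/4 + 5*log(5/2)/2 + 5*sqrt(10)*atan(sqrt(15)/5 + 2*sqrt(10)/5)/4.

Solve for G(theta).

G(theta) = (20*theta*log(theta**4 + theta**2/2 + 1) - 80*theta - 5*sqrt(6)*log(theta**2 - sqrt(6)*theta/2 + 1) + 5*sqrt(6)*log(theta**2 + sqrt(6)*theta/2 + 1) + 10*sqrt(10)*atan(2*sqrt(10)*theta/5 - sqrt(15)/5) + 10*sqrt(10)*atan(2*sqrt(10)*theta/5 + sqrt(15)/5) + 4)/8

Differentiate the proposed G(theta) back; it has to land on the given G'(theta).
A general antiderivative is 5*theta*log(theta**4 + theta**2/2 + 1)/2 - 10*theta - 5*sqrt(6)*log(theta**2 - sqrt(6)*theta/2 + 1)/8 + 5*sqrt(6)*log(theta**2 + sqrt(6)*theta/2 + 1)/8 + 5*sqrt(10)*atan(2*sqrt(10)*theta/5 - sqrt(15)/5)/4 + 5*sqrt(10)*atan(2*sqrt(10)*theta/5 + sqrt(15)/5)/4 + C.
The condition gives C = -19/2 - 5*sqrt(6)*log(2 - sqrt(6)/2)/8 + 5*sqrt(6)*log(sqrt(6)/2 + 2)/8 + 5*sqrt(10)*atan(-sqrt(15)/5 + 2*sqrt(10)/5)/4 + 5*log(5/2)/2 + 5*sqrt(10)*atan(sqrt(15)/5 + 2*sqrt(10)/5)/4 - (-10 - 5*sqrt(6)*log(2 - sqrt(6)/2)/8 + 5*sqrt(6)*log(sqrt(6)/2 + 2)/8 + 5*sqrt(10)*atan(-sqrt(15)/5 + 2*sqrt(10)/5)/4 + 5*log(5/2)/2 + 5*sqrt(10)*atan(sqrt(15)/5 + 2*sqrt(10)/5)/4) = 1/2.
So G(theta) = (20*theta*log(theta**4 + theta**2/2 + 1) - 80*theta - 5*sqrt(6)*log(theta**2 - sqrt(6)*theta/2 + 1) + 5*sqrt(6)*log(theta**2 + sqrt(6)*theta/2 + 1) + 10*sqrt(10)*atan(2*sqrt(10)*theta/5 - sqrt(15)/5) + 10*sqrt(10)*atan(2*sqrt(10)*theta/5 + sqrt(15)/5) + 4)/8.
Check: d/dtheta[(20*theta*log(theta**4 + theta**2/2 + 1) - 80*theta - 5*sqrt(6)*log(theta**2 - sqrt(6)*theta/2 + 1) + 5*sqrt(6)*log(theta**2 + sqrt(6)*theta/2 + 1) + 10*sqrt(10)*atan(2*sqrt(10)*theta/5 - sqrt(15)/5) + 10*sqrt(10)*atan(2*sqrt(10)*theta/5 + sqrt(15)/5) + 4)/8] = 5*log(theta**4 + theta**2/2 + 1)/2 = G'(theta).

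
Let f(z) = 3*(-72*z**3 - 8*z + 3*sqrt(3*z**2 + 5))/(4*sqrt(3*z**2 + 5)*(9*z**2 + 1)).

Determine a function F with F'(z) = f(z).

An antiderivative is F(z) = -2*sqrt(3*z**2 + 5) + 3*atan(3*z)/4.

Since d/dz undoes antidifferentiation here, F'(z) = f(z) is required of F(z).
Check: d/dz[-2*sqrt(3*z**2 + 5) + 3*atan(3*z)/4] = (-216*z**3 - 24*z + 9*sqrt(3*z**2 + 5))/(36*z**2*sqrt(3*z**2 + 5) + 4*sqrt(3*z**2 + 5)), which equals f(z).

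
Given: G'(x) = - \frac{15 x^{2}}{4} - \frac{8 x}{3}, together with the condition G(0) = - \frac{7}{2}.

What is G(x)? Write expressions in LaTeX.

Integrate term by term and add the pieces.
A general antiderivative is - \frac{5 x^{3}}{4} - \frac{4 x^{2}}{3} - \frac{5}{2} + C.
The condition gives C = - \frac{7}{2} - (- \frac{5}{2}) = -1.
So G(x) = - \frac{15 x^{3} + 16 x^{2} + 42}{12}.
Check: d/dx[- \frac{15 x^{3} + 16 x^{2} + 42}{12}] = - \frac{15 x^{2}}{4} - \frac{8 x}{3} = G'(x).

G(x) = - \frac{15 x^{3} + 16 x^{2} + 42}{12}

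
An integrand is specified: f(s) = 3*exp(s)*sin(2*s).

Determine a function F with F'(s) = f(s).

Check any antiderivative F(s) by computing F'(s) and comparing it with f(s).
Check: d/ds[3*exp(s)*sin(2*s)/5 - 6*exp(s)*cos(2*s)/5] = 3*exp(s)*sin(2*s) = f(s).

An antiderivative is F(s) = 3*exp(s)*sin(2*s)/5 - 6*exp(s)*cos(2*s)/5.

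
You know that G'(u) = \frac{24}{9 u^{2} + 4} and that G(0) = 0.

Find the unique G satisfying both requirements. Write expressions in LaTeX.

For G(u) to be correct, d/du[G] must agree with the stated G'(u) identically.
A general antiderivative is 4 \operatorname{atan}{\left(\frac{3 u}{2} \right)} + C.
The condition gives C = 0 - (0) = 0.
So G(u) = 4 \operatorname{atan}{\left(\frac{3 u}{2} \right)}.
Check: d/du[4 \operatorname{atan}{\left(\frac{3 u}{2} \right)}] = \frac{24}{9 u^{2} + 4} = G'(u).

G(u) = 4 \operatorname{atan}{\left(\frac{3 u}{2} \right)}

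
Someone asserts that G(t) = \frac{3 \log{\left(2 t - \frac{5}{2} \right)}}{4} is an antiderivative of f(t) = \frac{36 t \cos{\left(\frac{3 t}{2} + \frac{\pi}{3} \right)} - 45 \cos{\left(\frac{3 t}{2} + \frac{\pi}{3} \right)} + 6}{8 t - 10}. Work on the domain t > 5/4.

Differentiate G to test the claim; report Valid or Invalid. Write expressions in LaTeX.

Invalid: d/dt[G] - f = - \frac{9 \cos{\left(\frac{3 t}{2} + \frac{\pi}{3} \right)}}{2}, which is not 0.

d/dt[G] = \frac{3}{4 t - 5}
d/dt[G] - f(t) = - \frac{9 \cos{\left(\frac{3 t}{2} + \frac{\pi}{3} \right)}}{2} != 0.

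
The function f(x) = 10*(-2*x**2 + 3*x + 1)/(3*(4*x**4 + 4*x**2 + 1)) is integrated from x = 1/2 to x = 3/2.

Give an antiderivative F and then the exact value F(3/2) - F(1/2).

Recognize the product-rule pattern: f = u'v + uv' with u = 1/(x**2 + 1/2), v = 5*x/3 - 5/4, so integration by parts undoes it.
F(x) = 5*(4*x - 3)/(6*(2*x**2 + 1)) is an antiderivative of f.
Check: d/dx[5*(4*x - 3)/(6*(2*x**2 + 1))] = (-20*x**2 + 30*x + 10)/(12*x**4 + 12*x**2 + 3), which equals f(x).
F(3/2) = 5/11; F(1/2) = -5/9.
Integral = F(3/2) - F(1/2) = 100/99.

Antiderivative: F(x) = 5*(4*x - 3)/(6*(2*x**2 + 1)); value = 100/99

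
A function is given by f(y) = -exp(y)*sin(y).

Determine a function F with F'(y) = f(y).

An antiderivative is F(y) = (-sin(y) + cos(y))*exp(y)/2.

Check any antiderivative F(y) by computing F'(y) and comparing it with f(y).
Check: d/dy[(-sin(y) + cos(y))*exp(y)/2] = -exp(y)*sin(y) = f(y).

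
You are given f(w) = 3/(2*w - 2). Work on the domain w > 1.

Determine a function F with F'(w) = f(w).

Differentiate the proposed F(w) back; it has to land on f(w) exactly.
Check: d/dw[3*log(w - 1)/2] = 3/(2*w - 2) = f(w).

An antiderivative is F(w) = 3*log(w - 1)/2.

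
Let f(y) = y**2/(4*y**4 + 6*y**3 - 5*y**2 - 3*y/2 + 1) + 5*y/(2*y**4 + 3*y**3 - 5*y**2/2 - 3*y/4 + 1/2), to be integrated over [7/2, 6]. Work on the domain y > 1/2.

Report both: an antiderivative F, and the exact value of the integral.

Factor the denominator ((y + 2)*(2*y - 1)**2*(2*y + 1)) and decompose: f = -19/(12*(2*y + 1)) + 73/(100*(2*y - 1)) + 21/(10*(2*y - 1)**2) + 32/(75*(y + 2)); each piece integrates to a log, atan, or power term.
F(y) = -(-438*y*log(y - 1/2) + 950*y*log(y + 1/2) - 512*y*log(y + 2) + 219*log(y - 1/2) - 475*log(y + 1/2) + 256*log(y + 2) + 630)/(600*(2*y - 1)) is an antiderivative of f.
Check: d/dy[-(-438*y*log(y - 1/2) + 950*y*log(y + 1/2) - 512*y*log(y + 2) + 219*log(y - 1/2) - 475*log(y + 1/2) + 256*log(y + 2) + 630)/(600*(2*y - 1))] = (2*y**2 + 20*y)/(8*y**4 + 12*y**3 - 10*y**2 - 3*y + 2), which equals f(y).
F(6) = -19*log(13/2)/24 - 21/220 + 73*log(11/2)/200 + 32*log(8)/75; F(7/2) = -19*log(4)/24 - 7/40 + 73*log(3)/200 + 32*log(11/2)/75.
Integral = F(6) - F(7/2) = -19*log(13/2)/24 - 73*log(3)/200 - 37*log(11/2)/600 + 7/88 + 32*log(8)/75 + 19*log(4)/24.

Antiderivative: F(y) = -(-438*y*log(y - 1/2) + 950*y*log(y + 1/2) - 512*y*log(y + 2) + 219*log(y - 1/2) - 475*log(y + 1/2) + 256*log(y + 2) + 630)/(600*(2*y - 1)); value = -19*log(13/2)/24 - 73*log(3)/200 - 37*log(11/2)/600 + 7/88 + 32*log(8)/75 + 19*log(4)/24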